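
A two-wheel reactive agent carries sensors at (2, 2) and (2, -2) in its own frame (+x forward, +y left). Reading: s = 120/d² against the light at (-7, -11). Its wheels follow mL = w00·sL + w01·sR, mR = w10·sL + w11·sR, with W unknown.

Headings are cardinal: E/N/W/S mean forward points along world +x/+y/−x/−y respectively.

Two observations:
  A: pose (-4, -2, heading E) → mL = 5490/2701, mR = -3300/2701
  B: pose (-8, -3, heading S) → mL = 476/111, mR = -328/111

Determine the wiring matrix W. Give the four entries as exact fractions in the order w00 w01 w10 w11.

obs A: pose=(-4,-2,E) → sL=60/73, sR=60/37, mL=5490/2701, mR=-3300/2701
obs B: pose=(-8,-3,S) → sL=120/37, sR=8/3, mL=476/111, mR=-328/111
sensor matrix S = [[60/73, 60/37], [120/37, 8/3]]; det S = -306560/99937
solve [mL_A; mL_B] = S·[w00; w01] and [mR_A; mR_B] = S·[w10; w11]:
  w00 = 1/2, w01 = 1, w10 = -1/2, w11 = -1/2

1/2 1 -1/2 -1/2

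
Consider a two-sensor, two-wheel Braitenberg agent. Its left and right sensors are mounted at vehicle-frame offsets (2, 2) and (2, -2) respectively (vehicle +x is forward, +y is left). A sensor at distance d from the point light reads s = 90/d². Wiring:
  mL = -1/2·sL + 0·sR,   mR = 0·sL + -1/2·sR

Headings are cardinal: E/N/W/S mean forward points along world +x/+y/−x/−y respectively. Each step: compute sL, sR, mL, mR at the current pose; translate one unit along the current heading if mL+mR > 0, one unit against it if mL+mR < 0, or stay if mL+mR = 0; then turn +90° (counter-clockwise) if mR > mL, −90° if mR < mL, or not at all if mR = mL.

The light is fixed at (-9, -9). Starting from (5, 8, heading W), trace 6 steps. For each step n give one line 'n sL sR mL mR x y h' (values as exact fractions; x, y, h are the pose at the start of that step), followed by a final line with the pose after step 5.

n=0: pose=(5,8,W); sL=10/41, sR=18/101; mL=-5/41, mR=-9/101; mL+mR=-874/4141 → advance -1; mR−mL=136/4141 → turn +1·90°
n=1: pose=(6,8,S); sL=45/257, sR=45/197; mL=-45/514, mR=-45/394; mL+mR=-10215/50629 → advance -1; mR−mL=-1350/50629 → turn -1·90°
n=2: pose=(6,9,W); sL=18/85, sR=90/569; mL=-9/85, mR=-45/569; mL+mR=-8946/48365 → advance -1; mR−mL=1296/48365 → turn +1·90°
n=3: pose=(7,9,S); sL=9/58, sR=45/226; mL=-9/116, mR=-45/452; mL+mR=-1161/6554 → advance -1; mR−mL=-72/3277 → turn -1·90°
n=4: pose=(7,10,W); sL=18/97, sR=90/637; mL=-9/97, mR=-45/637; mL+mR=-10098/61789 → advance -1; mR−mL=1368/61789 → turn +1·90°
n=5: pose=(8,10,S); sL=9/65, sR=45/257; mL=-9/130, mR=-45/514; mL+mR=-2619/16705 → advance -1; mR−mL=-306/16705 → turn -1·90°

0 10/41 18/101 -5/41 -9/101 5 8 W
1 45/257 45/197 -45/514 -45/394 6 8 S
2 18/85 90/569 -9/85 -45/569 6 9 W
3 9/58 45/226 -9/116 -45/452 7 9 S
4 18/97 90/637 -9/97 -45/637 7 10 W
5 9/65 45/257 -9/130 -45/514 8 10 S
final 8 11 W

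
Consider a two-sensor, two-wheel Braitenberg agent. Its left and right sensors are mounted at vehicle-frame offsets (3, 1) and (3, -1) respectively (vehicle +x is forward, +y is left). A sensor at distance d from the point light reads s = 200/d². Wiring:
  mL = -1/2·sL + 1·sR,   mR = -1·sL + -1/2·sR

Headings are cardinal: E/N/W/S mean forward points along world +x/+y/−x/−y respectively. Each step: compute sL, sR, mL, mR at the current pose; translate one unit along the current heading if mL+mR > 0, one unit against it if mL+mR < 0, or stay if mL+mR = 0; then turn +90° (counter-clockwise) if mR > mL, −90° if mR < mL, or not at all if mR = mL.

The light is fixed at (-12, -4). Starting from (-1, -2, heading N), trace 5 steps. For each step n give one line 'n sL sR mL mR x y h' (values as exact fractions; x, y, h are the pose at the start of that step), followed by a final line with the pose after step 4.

0 8/5 200/169 324/845 -1852/845 -1 -2 N
1 1 50/49 51/98 -74/49 -1 -3 E
2 8/5 40/17 132/85 -236/85 -2 -3 S
3 4 100/29 42/29 -166/29 -2 -2 W
4 8/5 200/169 324/845 -1852/845 -1 -2 N
final -1 -3 E

n=0: pose=(-1,-2,N); sL=8/5, sR=200/169; mL=324/845, mR=-1852/845; mL+mR=-1528/845 → advance -1; mR−mL=-2176/845 → turn -1·90°
n=1: pose=(-1,-3,E); sL=1, sR=50/49; mL=51/98, mR=-74/49; mL+mR=-97/98 → advance -1; mR−mL=-199/98 → turn -1·90°
n=2: pose=(-2,-3,S); sL=8/5, sR=40/17; mL=132/85, mR=-236/85; mL+mR=-104/85 → advance -1; mR−mL=-368/85 → turn -1·90°
n=3: pose=(-2,-2,W); sL=4, sR=100/29; mL=42/29, mR=-166/29; mL+mR=-124/29 → advance -1; mR−mL=-208/29 → turn -1·90°
n=4: pose=(-1,-2,N); sL=8/5, sR=200/169; mL=324/845, mR=-1852/845; mL+mR=-1528/845 → advance -1; mR−mL=-2176/845 → turn -1·90°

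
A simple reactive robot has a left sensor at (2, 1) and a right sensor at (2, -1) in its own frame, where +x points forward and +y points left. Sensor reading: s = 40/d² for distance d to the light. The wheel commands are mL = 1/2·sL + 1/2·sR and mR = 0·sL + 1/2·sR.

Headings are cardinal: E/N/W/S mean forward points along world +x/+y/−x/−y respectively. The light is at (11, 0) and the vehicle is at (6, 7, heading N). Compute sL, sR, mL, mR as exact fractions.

left sensor world pos  = (5, 9); dL² = 117
right sensor world pos = (7, 9); dR² = 97
sL = 40/117 = 40/117
sR = 40/97 = 40/97
mL = 1/2·sL + 1/2·sR = 4280/11349
mR = 0·sL + 1/2·sR = 20/97

40/117 40/97 4280/11349 20/97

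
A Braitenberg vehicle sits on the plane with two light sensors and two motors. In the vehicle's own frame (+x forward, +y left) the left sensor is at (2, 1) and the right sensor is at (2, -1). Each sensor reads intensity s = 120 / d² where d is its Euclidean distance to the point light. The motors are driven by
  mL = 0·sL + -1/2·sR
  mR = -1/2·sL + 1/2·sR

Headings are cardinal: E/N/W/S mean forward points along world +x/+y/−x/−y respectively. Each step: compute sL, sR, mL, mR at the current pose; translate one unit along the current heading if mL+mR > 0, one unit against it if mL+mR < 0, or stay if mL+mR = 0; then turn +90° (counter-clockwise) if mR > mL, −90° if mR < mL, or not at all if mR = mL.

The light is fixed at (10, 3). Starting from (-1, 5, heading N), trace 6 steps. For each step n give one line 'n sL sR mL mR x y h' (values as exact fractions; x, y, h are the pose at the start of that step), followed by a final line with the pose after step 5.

n=0: pose=(-1,5,N); sL=3/4, sR=30/29; mL=-15/29, mR=33/232; mL+mR=-3/8 → advance -1; mR−mL=153/232 → turn +1·90°
n=1: pose=(-1,4,W); sL=120/169, sR=120/173; mL=-60/173, mR=-240/29237; mL+mR=-60/169 → advance -1; mR−mL=9900/29237 → turn +1·90°
n=2: pose=(0,4,S); sL=60/41, sR=60/61; mL=-30/61, mR=-600/2501; mL+mR=-30/41 → advance -1; mR−mL=630/2501 → turn +1·90°
n=3: pose=(0,5,E); sL=120/73, sR=24/13; mL=-12/13, mR=96/949; mL+mR=-60/73 → advance -1; mR−mL=972/949 → turn +1·90°
n=4: pose=(-1,5,N); sL=3/4, sR=30/29; mL=-15/29, mR=33/232; mL+mR=-3/8 → advance -1; mR−mL=153/232 → turn +1·90°
n=5: pose=(-1,4,W); sL=120/169, sR=120/173; mL=-60/173, mR=-240/29237; mL+mR=-60/169 → advance -1; mR−mL=9900/29237 → turn +1·90°

0 3/4 30/29 -15/29 33/232 -1 5 N
1 120/169 120/173 -60/173 -240/29237 -1 4 W
2 60/41 60/61 -30/61 -600/2501 0 4 S
3 120/73 24/13 -12/13 96/949 0 5 E
4 3/4 30/29 -15/29 33/232 -1 5 N
5 120/169 120/173 -60/173 -240/29237 -1 4 W
final 0 4 S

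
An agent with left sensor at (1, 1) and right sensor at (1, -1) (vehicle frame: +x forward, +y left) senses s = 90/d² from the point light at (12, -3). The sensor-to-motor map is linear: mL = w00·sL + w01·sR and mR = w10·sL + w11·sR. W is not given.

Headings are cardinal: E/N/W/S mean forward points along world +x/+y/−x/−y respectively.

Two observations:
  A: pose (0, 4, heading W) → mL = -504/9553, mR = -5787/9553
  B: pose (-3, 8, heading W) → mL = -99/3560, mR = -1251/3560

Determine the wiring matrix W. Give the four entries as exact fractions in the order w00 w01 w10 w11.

-1 1 -1/2 -1

obs A: pose=(0,4,W) → sL=18/41, sR=90/233, mL=-504/9553, mR=-5787/9553
obs B: pose=(-3,8,W) → sL=45/178, sR=9/40, mL=-99/3560, mR=-1251/3560
sensor matrix S = [[18/41, 90/233], [45/178, 9/40]]; det S = 19197/17004340
solve [mL_A; mL_B] = S·[w00; w01] and [mR_A; mR_B] = S·[w10; w11]:
  w00 = -1, w01 = 1, w10 = -1/2, w11 = -1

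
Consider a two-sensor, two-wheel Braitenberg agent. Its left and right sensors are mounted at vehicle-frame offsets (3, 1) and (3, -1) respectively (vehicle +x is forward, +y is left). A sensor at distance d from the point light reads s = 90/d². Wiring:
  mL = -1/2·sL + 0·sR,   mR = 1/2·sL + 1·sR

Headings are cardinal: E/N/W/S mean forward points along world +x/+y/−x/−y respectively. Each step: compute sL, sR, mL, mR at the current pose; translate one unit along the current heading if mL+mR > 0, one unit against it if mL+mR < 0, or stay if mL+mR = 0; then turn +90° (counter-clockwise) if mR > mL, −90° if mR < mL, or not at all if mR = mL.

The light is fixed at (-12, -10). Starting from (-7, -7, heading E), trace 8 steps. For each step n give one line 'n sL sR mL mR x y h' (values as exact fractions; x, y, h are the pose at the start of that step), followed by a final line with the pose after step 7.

0 9/8 45/34 -9/16 513/272 -7 -7 E
1 90/61 18/17 -45/61 1863/1037 -6 -7 N
2 5 45/17 -5/2 175/34 -6 -6 W
3 90/37 90/17 -45/37 4095/629 -7 -6 S
4 9/8 45/34 -9/16 513/272 -7 -7 E
5 90/61 18/17 -45/61 1863/1037 -6 -7 N
6 5 45/17 -5/2 175/34 -6 -6 W
7 90/37 90/17 -45/37 4095/629 -7 -6 S
final -7 -7 E

n=0: pose=(-7,-7,E); sL=9/8, sR=45/34; mL=-9/16, mR=513/272; mL+mR=45/34 → advance +1; mR−mL=333/136 → turn +1·90°
n=1: pose=(-6,-7,N); sL=90/61, sR=18/17; mL=-45/61, mR=1863/1037; mL+mR=18/17 → advance +1; mR−mL=2628/1037 → turn +1·90°
n=2: pose=(-6,-6,W); sL=5, sR=45/17; mL=-5/2, mR=175/34; mL+mR=45/17 → advance +1; mR−mL=130/17 → turn +1·90°
n=3: pose=(-7,-6,S); sL=90/37, sR=90/17; mL=-45/37, mR=4095/629; mL+mR=90/17 → advance +1; mR−mL=4860/629 → turn +1·90°
n=4: pose=(-7,-7,E); sL=9/8, sR=45/34; mL=-9/16, mR=513/272; mL+mR=45/34 → advance +1; mR−mL=333/136 → turn +1·90°
n=5: pose=(-6,-7,N); sL=90/61, sR=18/17; mL=-45/61, mR=1863/1037; mL+mR=18/17 → advance +1; mR−mL=2628/1037 → turn +1·90°
n=6: pose=(-6,-6,W); sL=5, sR=45/17; mL=-5/2, mR=175/34; mL+mR=45/17 → advance +1; mR−mL=130/17 → turn +1·90°
n=7: pose=(-7,-6,S); sL=90/37, sR=90/17; mL=-45/37, mR=4095/629; mL+mR=90/17 → advance +1; mR−mL=4860/629 → turn +1·90°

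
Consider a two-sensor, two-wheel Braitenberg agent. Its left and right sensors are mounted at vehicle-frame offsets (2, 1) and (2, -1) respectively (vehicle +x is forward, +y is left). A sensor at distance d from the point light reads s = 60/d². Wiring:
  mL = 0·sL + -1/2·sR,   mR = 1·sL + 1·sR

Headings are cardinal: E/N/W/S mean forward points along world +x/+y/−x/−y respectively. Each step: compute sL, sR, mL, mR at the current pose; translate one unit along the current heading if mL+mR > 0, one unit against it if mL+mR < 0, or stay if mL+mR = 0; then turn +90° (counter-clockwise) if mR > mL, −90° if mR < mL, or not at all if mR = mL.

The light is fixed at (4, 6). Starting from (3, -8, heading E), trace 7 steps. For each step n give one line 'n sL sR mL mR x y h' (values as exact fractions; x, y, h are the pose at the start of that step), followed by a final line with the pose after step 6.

0 6/17 30/113 -15/113 1188/1921 3 -8 E
1 12/29 12/29 -6/29 24/29 4 -8 N
2 3/10 15/37 -15/74 261/370 4 -7 W
3 4/15 60/229 -30/229 1816/3435 3 -7 S
4 6/17 30/113 -15/113 1188/1921 3 -8 E
5 12/29 12/29 -6/29 24/29 4 -8 N
6 3/10 15/37 -15/74 261/370 4 -7 W
final 3 -7 S

n=0: pose=(3,-8,E); sL=6/17, sR=30/113; mL=-15/113, mR=1188/1921; mL+mR=933/1921 → advance +1; mR−mL=1443/1921 → turn +1·90°
n=1: pose=(4,-8,N); sL=12/29, sR=12/29; mL=-6/29, mR=24/29; mL+mR=18/29 → advance +1; mR−mL=30/29 → turn +1·90°
n=2: pose=(4,-7,W); sL=3/10, sR=15/37; mL=-15/74, mR=261/370; mL+mR=93/185 → advance +1; mR−mL=168/185 → turn +1·90°
n=3: pose=(3,-7,S); sL=4/15, sR=60/229; mL=-30/229, mR=1816/3435; mL+mR=1366/3435 → advance +1; mR−mL=2266/3435 → turn +1·90°
n=4: pose=(3,-8,E); sL=6/17, sR=30/113; mL=-15/113, mR=1188/1921; mL+mR=933/1921 → advance +1; mR−mL=1443/1921 → turn +1·90°
n=5: pose=(4,-8,N); sL=12/29, sR=12/29; mL=-6/29, mR=24/29; mL+mR=18/29 → advance +1; mR−mL=30/29 → turn +1·90°
n=6: pose=(4,-7,W); sL=3/10, sR=15/37; mL=-15/74, mR=261/370; mL+mR=93/185 → advance +1; mR−mL=168/185 → turn +1·90°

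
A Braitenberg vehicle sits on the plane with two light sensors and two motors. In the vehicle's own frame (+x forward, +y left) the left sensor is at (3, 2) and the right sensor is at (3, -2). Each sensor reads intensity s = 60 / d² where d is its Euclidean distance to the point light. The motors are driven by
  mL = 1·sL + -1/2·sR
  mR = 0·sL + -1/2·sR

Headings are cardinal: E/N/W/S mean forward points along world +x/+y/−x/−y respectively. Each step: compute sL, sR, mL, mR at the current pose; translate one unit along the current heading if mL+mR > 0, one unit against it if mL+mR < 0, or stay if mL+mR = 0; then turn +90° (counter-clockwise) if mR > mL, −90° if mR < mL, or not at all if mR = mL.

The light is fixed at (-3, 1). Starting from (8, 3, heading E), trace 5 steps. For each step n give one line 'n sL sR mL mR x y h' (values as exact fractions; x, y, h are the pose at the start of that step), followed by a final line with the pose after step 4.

n=0: pose=(8,3,E); sL=15/53, sR=15/49; mL=675/5194, mR=-15/98; mL+mR=-60/2597 → advance -1; mR−mL=-15/53 → turn -1·90°
n=1: pose=(7,3,S); sL=12/29, sR=12/13; mL=-18/377, mR=-6/13; mL+mR=-192/377 → advance -1; mR−mL=-12/29 → turn -1·90°
n=2: pose=(7,4,W); sL=6/5, sR=30/37; mL=147/185, mR=-15/37; mL+mR=72/185 → advance +1; mR−mL=-6/5 → turn -1·90°
n=3: pose=(6,4,N); sL=12/17, sR=60/157; mL=1374/2669, mR=-30/157; mL+mR=864/2669 → advance +1; mR−mL=-12/17 → turn -1·90°
n=4: pose=(6,5,E); sL=1/3, sR=15/37; mL=29/222, mR=-15/74; mL+mR=-8/111 → advance -1; mR−mL=-1/3 → turn -1·90°

0 15/53 15/49 675/5194 -15/98 8 3 E
1 12/29 12/13 -18/377 -6/13 7 3 S
2 6/5 30/37 147/185 -15/37 7 4 W
3 12/17 60/157 1374/2669 -30/157 6 4 N
4 1/3 15/37 29/222 -15/74 6 5 E
final 5 5 S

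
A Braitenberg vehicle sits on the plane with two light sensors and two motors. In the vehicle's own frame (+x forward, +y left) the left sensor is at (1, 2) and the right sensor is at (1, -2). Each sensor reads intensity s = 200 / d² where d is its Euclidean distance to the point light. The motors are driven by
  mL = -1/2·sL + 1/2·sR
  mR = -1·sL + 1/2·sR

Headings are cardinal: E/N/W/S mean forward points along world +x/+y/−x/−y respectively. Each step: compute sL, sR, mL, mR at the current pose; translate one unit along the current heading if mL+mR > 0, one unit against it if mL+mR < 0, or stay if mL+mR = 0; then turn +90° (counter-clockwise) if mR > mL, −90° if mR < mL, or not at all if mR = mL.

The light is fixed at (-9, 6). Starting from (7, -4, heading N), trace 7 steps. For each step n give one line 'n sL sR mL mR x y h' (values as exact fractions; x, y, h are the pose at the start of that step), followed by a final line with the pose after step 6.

0 200/277 40/81 -2560/22437 -10660/22437 7 -4 N
1 20/37 100/229 -440/8473 -2730/8473 7 -5 E
2 200/433 200/313 12000/135529 -19300/135529 6 -5 S
3 10/17 10/13 20/221 -45/221 6 -4 W
4 200/277 40/81 -2560/22437 -10660/22437 7 -4 N
5 20/37 100/229 -440/8473 -2730/8473 7 -5 E
6 200/433 200/313 12000/135529 -19300/135529 6 -5 S
final 6 -4 W

n=0: pose=(7,-4,N); sL=200/277, sR=40/81; mL=-2560/22437, mR=-10660/22437; mL+mR=-13220/22437 → advance -1; mR−mL=-100/277 → turn -1·90°
n=1: pose=(7,-5,E); sL=20/37, sR=100/229; mL=-440/8473, mR=-2730/8473; mL+mR=-3170/8473 → advance -1; mR−mL=-10/37 → turn -1·90°
n=2: pose=(6,-5,S); sL=200/433, sR=200/313; mL=12000/135529, mR=-19300/135529; mL+mR=-7300/135529 → advance -1; mR−mL=-100/433 → turn -1·90°
n=3: pose=(6,-4,W); sL=10/17, sR=10/13; mL=20/221, mR=-45/221; mL+mR=-25/221 → advance -1; mR−mL=-5/17 → turn -1·90°
n=4: pose=(7,-4,N); sL=200/277, sR=40/81; mL=-2560/22437, mR=-10660/22437; mL+mR=-13220/22437 → advance -1; mR−mL=-100/277 → turn -1·90°
n=5: pose=(7,-5,E); sL=20/37, sR=100/229; mL=-440/8473, mR=-2730/8473; mL+mR=-3170/8473 → advance -1; mR−mL=-10/37 → turn -1·90°
n=6: pose=(6,-5,S); sL=200/433, sR=200/313; mL=12000/135529, mR=-19300/135529; mL+mR=-7300/135529 → advance -1; mR−mL=-100/433 → turn -1·90°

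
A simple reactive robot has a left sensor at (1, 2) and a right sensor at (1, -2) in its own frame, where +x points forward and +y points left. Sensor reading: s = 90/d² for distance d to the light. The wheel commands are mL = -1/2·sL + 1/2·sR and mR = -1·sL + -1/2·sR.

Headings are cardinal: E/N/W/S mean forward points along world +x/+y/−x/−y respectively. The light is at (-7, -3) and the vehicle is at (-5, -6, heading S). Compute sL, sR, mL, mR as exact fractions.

left sensor world pos  = (-3, -7); dL² = 32
right sensor world pos = (-7, -7); dR² = 16
sL = 90/32 = 45/16
sR = 90/16 = 45/8
mL = -1/2·sL + 1/2·sR = 45/32
mR = -1·sL + -1/2·sR = -45/8

45/16 45/8 45/32 -45/8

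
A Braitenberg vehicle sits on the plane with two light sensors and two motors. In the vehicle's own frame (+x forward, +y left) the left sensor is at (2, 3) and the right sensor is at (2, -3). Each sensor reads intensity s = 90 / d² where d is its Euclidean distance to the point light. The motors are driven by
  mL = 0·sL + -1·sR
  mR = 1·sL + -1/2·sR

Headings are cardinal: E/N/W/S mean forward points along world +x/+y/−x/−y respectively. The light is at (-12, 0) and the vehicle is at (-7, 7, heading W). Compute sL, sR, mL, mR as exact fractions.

left sensor world pos  = (-9, 4); dL² = 25
right sensor world pos = (-9, 10); dR² = 109
sL = 90/25 = 18/5
sR = 90/109 = 90/109
mL = 0·sL + -1·sR = -90/109
mR = 1·sL + -1/2·sR = 1737/545

18/5 90/109 -90/109 1737/545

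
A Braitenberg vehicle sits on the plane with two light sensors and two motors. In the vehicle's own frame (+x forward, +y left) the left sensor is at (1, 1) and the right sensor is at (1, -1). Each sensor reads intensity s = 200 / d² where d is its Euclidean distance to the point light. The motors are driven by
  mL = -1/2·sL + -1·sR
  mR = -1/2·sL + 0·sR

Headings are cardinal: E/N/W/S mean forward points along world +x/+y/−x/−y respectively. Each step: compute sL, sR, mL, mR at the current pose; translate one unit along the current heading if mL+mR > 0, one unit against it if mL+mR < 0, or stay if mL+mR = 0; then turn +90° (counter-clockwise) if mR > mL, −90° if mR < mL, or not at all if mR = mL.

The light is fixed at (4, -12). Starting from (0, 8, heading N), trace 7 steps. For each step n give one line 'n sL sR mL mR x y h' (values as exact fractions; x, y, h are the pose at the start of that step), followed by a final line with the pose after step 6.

n=0: pose=(0,8,N); sL=100/233, sR=4/9; mL=-1382/2097, mR=-50/233; mL+mR=-1832/2097 → advance -1; mR−mL=4/9 → turn +1·90°
n=1: pose=(0,7,W); sL=200/349, sR=8/17; mL=-4492/5933, mR=-100/349; mL+mR=-6192/5933 → advance -1; mR−mL=8/17 → turn +1·90°
n=2: pose=(1,7,S); sL=25/41, sR=10/17; mL=-1245/1394, mR=-25/82; mL+mR=-835/697 → advance -1; mR−mL=10/17 → turn +1·90°
n=3: pose=(1,8,E); sL=40/89, sR=40/73; mL=-5020/6497, mR=-20/89; mL+mR=-6480/6497 → advance -1; mR−mL=40/73 → turn +1·90°
n=4: pose=(0,8,N); sL=100/233, sR=4/9; mL=-1382/2097, mR=-50/233; mL+mR=-1832/2097 → advance -1; mR−mL=4/9 → turn +1·90°
n=5: pose=(0,7,W); sL=200/349, sR=8/17; mL=-4492/5933, mR=-100/349; mL+mR=-6192/5933 → advance -1; mR−mL=8/17 → turn +1·90°
n=6: pose=(1,7,S); sL=25/41, sR=10/17; mL=-1245/1394, mR=-25/82; mL+mR=-835/697 → advance -1; mR−mL=10/17 → turn +1·90°

0 100/233 4/9 -1382/2097 -50/233 0 8 N
1 200/349 8/17 -4492/5933 -100/349 0 7 W
2 25/41 10/17 -1245/1394 -25/82 1 7 S
3 40/89 40/73 -5020/6497 -20/89 1 8 E
4 100/233 4/9 -1382/2097 -50/233 0 8 N
5 200/349 8/17 -4492/5933 -100/349 0 7 W
6 25/41 10/17 -1245/1394 -25/82 1 7 S
final 1 8 E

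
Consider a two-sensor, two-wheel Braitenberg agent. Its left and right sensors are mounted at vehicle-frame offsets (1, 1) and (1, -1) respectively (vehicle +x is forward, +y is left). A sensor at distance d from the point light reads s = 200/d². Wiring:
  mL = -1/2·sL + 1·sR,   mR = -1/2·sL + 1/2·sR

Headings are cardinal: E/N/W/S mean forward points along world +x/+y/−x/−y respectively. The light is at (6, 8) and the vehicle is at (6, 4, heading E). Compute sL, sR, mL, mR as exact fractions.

left sensor world pos  = (7, 5); dL² = 10
right sensor world pos = (7, 3); dR² = 26
sL = 200/10 = 20
sR = 200/26 = 100/13
mL = -1/2·sL + 1·sR = -30/13
mR = -1/2·sL + 1/2·sR = -80/13

20 100/13 -30/13 -80/13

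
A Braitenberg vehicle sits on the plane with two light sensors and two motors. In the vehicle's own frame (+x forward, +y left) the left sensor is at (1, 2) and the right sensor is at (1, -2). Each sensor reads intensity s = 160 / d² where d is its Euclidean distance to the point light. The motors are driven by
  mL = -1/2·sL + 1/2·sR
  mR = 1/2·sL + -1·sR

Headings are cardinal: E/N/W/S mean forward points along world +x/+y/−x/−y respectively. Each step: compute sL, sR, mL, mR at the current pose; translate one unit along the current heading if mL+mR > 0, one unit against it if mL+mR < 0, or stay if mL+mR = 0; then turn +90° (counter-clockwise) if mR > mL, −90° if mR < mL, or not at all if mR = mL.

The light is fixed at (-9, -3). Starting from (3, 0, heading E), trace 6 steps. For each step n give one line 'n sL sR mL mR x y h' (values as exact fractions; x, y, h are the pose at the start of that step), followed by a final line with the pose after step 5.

n=0: pose=(3,0,E); sL=80/97, sR=16/17; mL=96/1649, mR=-872/1649; mL+mR=-8/17 → advance -1; mR−mL=-968/1649 → turn -1·90°
n=1: pose=(2,0,S); sL=160/173, sR=32/17; mL=1408/2941, mR=-4176/2941; mL+mR=-16/17 → advance -1; mR−mL=-5584/2941 → turn -1·90°
n=2: pose=(2,1,W); sL=20/13, sR=20/17; mL=-40/221, mR=-90/221; mL+mR=-10/17 → advance -1; mR−mL=-50/221 → turn -1·90°
n=3: pose=(3,1,N); sL=32/25, sR=160/221; mL=-1536/5525, mR=-464/5525; mL+mR=-80/221 → advance -1; mR−mL=1072/5525 → turn +1·90°
n=4: pose=(3,0,W); sL=80/61, sR=80/73; mL=-480/4453, mR=-1960/4453; mL+mR=-40/73 → advance -1; mR−mL=-1480/4453 → turn -1·90°
n=5: pose=(4,0,N); sL=160/137, sR=160/241; mL=-8320/33017, mR=-2640/33017; mL+mR=-80/241 → advance -1; mR−mL=5680/33017 → turn +1·90°

0 80/97 16/17 96/1649 -872/1649 3 0 E
1 160/173 32/17 1408/2941 -4176/2941 2 0 S
2 20/13 20/17 -40/221 -90/221 2 1 W
3 32/25 160/221 -1536/5525 -464/5525 3 1 N
4 80/61 80/73 -480/4453 -1960/4453 3 0 W
5 160/137 160/241 -8320/33017 -2640/33017 4 0 N
final 4 -1 W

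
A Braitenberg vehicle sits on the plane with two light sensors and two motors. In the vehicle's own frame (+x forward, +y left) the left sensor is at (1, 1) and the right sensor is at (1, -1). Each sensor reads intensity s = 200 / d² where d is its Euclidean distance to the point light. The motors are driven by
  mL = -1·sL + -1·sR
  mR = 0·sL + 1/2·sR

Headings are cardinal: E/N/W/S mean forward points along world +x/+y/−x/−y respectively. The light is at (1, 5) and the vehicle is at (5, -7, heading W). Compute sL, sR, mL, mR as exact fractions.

left sensor world pos  = (4, -8); dL² = 178
right sensor world pos = (4, -6); dR² = 130
sL = 200/178 = 100/89
sR = 200/130 = 20/13
mL = -1·sL + -1·sR = -3080/1157
mR = 0·sL + 1/2·sR = 10/13

100/89 20/13 -3080/1157 10/13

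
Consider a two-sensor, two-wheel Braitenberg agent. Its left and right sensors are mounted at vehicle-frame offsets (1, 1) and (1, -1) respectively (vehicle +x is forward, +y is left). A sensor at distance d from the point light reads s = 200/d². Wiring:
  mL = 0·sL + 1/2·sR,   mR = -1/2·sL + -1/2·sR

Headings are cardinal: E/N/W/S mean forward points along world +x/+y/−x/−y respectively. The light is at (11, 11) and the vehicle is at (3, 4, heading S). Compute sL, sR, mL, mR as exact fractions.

left sensor world pos  = (4, 3); dL² = 113
right sensor world pos = (2, 3); dR² = 145
sL = 200/113 = 200/113
sR = 200/145 = 40/29
mL = 0·sL + 1/2·sR = 20/29
mR = -1/2·sL + -1/2·sR = -5160/3277

200/113 40/29 20/29 -5160/3277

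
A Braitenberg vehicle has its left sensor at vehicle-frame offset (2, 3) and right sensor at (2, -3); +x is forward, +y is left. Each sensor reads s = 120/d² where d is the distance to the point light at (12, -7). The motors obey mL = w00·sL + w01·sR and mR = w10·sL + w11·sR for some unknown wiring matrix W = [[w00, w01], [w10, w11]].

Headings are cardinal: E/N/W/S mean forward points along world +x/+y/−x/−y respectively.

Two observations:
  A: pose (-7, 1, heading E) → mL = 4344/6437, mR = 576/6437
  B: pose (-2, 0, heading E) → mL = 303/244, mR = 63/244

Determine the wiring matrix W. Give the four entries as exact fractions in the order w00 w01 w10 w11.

1 1 -1 1

obs A: pose=(-7,1,E) → sL=12/41, sR=60/157, mL=4344/6437, mR=576/6437
obs B: pose=(-2,0,E) → sL=30/61, sR=3/4, mL=303/244, mR=63/244
sensor matrix S = [[12/41, 60/157], [30/61, 3/4]]; det S = 12393/392657
solve [mL_A; mL_B] = S·[w00; w01] and [mR_A; mR_B] = S·[w10; w11]:
  w00 = 1, w01 = 1, w10 = -1, w11 = 1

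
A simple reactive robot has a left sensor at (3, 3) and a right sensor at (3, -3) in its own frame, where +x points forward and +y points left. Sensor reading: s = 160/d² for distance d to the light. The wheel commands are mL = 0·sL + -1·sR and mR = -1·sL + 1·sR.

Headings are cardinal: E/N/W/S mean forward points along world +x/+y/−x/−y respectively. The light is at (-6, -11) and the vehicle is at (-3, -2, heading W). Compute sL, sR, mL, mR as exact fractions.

40/9 10/9 -10/9 -10/3

left sensor world pos  = (-6, -5); dL² = 36
right sensor world pos = (-6, 1); dR² = 144
sL = 160/36 = 40/9
sR = 160/144 = 10/9
mL = 0·sL + -1·sR = -10/9
mR = -1·sL + 1·sR = -10/3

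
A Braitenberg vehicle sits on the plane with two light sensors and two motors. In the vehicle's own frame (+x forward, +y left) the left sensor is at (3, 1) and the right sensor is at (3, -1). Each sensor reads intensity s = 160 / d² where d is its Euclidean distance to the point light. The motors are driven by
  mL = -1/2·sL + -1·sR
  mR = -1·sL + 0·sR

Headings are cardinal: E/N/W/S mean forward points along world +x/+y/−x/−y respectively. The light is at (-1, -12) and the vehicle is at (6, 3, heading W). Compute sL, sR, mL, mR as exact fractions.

left sensor world pos  = (3, 2); dL² = 212
right sensor world pos = (3, 4); dR² = 272
sL = 160/212 = 40/53
sR = 160/272 = 10/17
mL = -1/2·sL + -1·sR = -870/901
mR = -1·sL + 0·sR = -40/53

40/53 10/17 -870/901 -40/53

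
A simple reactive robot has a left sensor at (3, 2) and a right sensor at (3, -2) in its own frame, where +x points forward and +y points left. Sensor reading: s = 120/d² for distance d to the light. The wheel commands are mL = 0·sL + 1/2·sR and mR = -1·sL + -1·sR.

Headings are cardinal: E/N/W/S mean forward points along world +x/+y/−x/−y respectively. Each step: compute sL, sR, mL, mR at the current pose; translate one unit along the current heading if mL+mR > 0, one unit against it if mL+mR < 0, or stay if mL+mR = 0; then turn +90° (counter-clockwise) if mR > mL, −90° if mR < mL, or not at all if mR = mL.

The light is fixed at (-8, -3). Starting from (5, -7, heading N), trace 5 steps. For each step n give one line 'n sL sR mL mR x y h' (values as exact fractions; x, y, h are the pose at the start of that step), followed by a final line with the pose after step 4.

0 60/61 60/113 30/113 -10440/6893 5 -7 N
1 24/53 24/61 12/61 -2736/3233 5 -8 E
2 6/13 30/41 15/41 -636/533 4 -8 S
3 40/39 24/17 12/17 -1616/663 4 -7 W
4 60/61 60/113 30/113 -10440/6893 5 -7 N
final 5 -8 E

n=0: pose=(5,-7,N); sL=60/61, sR=60/113; mL=30/113, mR=-10440/6893; mL+mR=-8610/6893 → advance -1; mR−mL=-12270/6893 → turn -1·90°
n=1: pose=(5,-8,E); sL=24/53, sR=24/61; mL=12/61, mR=-2736/3233; mL+mR=-2100/3233 → advance -1; mR−mL=-3372/3233 → turn -1·90°
n=2: pose=(4,-8,S); sL=6/13, sR=30/41; mL=15/41, mR=-636/533; mL+mR=-441/533 → advance -1; mR−mL=-831/533 → turn -1·90°
n=3: pose=(4,-7,W); sL=40/39, sR=24/17; mL=12/17, mR=-1616/663; mL+mR=-1148/663 → advance -1; mR−mL=-2084/663 → turn -1·90°
n=4: pose=(5,-7,N); sL=60/61, sR=60/113; mL=30/113, mR=-10440/6893; mL+mR=-8610/6893 → advance -1; mR−mL=-12270/6893 → turn -1·90°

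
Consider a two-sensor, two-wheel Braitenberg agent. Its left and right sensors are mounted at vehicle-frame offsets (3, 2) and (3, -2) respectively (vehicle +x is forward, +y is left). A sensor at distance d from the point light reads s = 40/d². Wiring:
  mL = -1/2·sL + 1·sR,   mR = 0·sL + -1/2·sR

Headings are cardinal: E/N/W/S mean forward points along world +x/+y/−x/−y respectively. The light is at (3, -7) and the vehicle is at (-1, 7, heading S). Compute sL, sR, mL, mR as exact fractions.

8/25 40/157 372/3925 -20/157

left sensor world pos  = (1, 4); dL² = 125
right sensor world pos = (-3, 4); dR² = 157
sL = 40/125 = 8/25
sR = 40/157 = 40/157
mL = -1/2·sL + 1·sR = 372/3925
mR = 0·sL + -1/2·sR = -20/157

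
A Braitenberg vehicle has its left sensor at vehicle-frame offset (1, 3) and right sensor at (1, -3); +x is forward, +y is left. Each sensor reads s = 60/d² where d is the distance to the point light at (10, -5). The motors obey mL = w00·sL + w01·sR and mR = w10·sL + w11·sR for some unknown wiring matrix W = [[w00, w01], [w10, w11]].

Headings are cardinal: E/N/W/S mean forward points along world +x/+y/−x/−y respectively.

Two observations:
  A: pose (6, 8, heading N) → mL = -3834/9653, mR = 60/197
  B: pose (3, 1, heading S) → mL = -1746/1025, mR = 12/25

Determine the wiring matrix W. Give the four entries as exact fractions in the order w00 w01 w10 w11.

obs A: pose=(6,8,N) → sL=12/49, sR=60/197, mL=-3834/9653, mR=60/197
obs B: pose=(3,1,S) → sL=60/41, sR=12/25, mL=-1746/1025, mR=12/25
sensor matrix S = [[12/49, 60/197], [60/41, 12/25]]; det S = -3246912/9894325
solve [mL_A; mL_B] = S·[w00; w01] and [mR_A; mR_B] = S·[w10; w11]:
  w00 = -1, w01 = -1/2, w10 = 0, w11 = 1

-1 -1/2 0 1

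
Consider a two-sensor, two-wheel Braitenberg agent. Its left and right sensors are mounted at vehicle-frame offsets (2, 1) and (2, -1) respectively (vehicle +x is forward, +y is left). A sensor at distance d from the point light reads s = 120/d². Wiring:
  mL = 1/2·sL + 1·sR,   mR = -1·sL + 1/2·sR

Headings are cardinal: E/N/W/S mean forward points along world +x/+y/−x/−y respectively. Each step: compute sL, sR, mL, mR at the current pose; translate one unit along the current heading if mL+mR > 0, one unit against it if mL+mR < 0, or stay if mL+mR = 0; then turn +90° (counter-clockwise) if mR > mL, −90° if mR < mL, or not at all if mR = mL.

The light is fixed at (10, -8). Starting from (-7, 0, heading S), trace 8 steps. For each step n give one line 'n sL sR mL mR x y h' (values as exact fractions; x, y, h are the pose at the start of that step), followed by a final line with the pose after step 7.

0 30/73 1/3 118/219 -107/438 -7 0 S
1 120/397 24/85 14628/33745 -5436/33745 -7 -1 W
2 60/221 12/37 3762/8177 -894/8177 -8 -1 N
3 120/337 24/61 11748/20557 -3276/20557 -8 0 E
4 30/73 1/3 118/219 -107/438 -7 0 S
5 120/397 24/85 14628/33745 -5436/33745 -7 -1 W
6 60/221 12/37 3762/8177 -894/8177 -8 -1 N
7 120/337 24/61 11748/20557 -3276/20557 -8 0 E
final -7 0 S

n=0: pose=(-7,0,S); sL=30/73, sR=1/3; mL=118/219, mR=-107/438; mL+mR=43/146 → advance +1; mR−mL=-343/438 → turn -1·90°
n=1: pose=(-7,-1,W); sL=120/397, sR=24/85; mL=14628/33745, mR=-5436/33745; mL+mR=9192/33745 → advance +1; mR−mL=-20064/33745 → turn -1·90°
n=2: pose=(-8,-1,N); sL=60/221, sR=12/37; mL=3762/8177, mR=-894/8177; mL+mR=2868/8177 → advance +1; mR−mL=-4656/8177 → turn -1·90°
n=3: pose=(-8,0,E); sL=120/337, sR=24/61; mL=11748/20557, mR=-3276/20557; mL+mR=8472/20557 → advance +1; mR−mL=-15024/20557 → turn -1·90°
n=4: pose=(-7,0,S); sL=30/73, sR=1/3; mL=118/219, mR=-107/438; mL+mR=43/146 → advance +1; mR−mL=-343/438 → turn -1·90°
n=5: pose=(-7,-1,W); sL=120/397, sR=24/85; mL=14628/33745, mR=-5436/33745; mL+mR=9192/33745 → advance +1; mR−mL=-20064/33745 → turn -1·90°
n=6: pose=(-8,-1,N); sL=60/221, sR=12/37; mL=3762/8177, mR=-894/8177; mL+mR=2868/8177 → advance +1; mR−mL=-4656/8177 → turn -1·90°
n=7: pose=(-8,0,E); sL=120/337, sR=24/61; mL=11748/20557, mR=-3276/20557; mL+mR=8472/20557 → advance +1; mR−mL=-15024/20557 → turn -1·90°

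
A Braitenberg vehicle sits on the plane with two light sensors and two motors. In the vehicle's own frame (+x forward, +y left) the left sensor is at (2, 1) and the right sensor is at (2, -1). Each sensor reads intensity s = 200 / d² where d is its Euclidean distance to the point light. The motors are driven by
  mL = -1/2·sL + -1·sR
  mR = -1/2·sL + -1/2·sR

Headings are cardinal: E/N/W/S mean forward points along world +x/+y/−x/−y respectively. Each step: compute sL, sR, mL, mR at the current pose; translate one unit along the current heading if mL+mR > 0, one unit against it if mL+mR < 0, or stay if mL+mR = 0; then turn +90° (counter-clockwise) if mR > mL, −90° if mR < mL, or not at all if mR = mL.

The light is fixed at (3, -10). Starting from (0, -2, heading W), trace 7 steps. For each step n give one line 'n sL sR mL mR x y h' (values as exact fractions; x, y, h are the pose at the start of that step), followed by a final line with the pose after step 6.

n=0: pose=(0,-2,W); sL=100/37, sR=100/53; mL=-6350/1961, mR=-4500/1961; mL+mR=-10850/1961 → advance -1; mR−mL=50/53 → turn +1·90°
n=1: pose=(1,-2,S); sL=200/37, sR=40/9; mL=-2380/333, mR=-1640/333; mL+mR=-1340/111 → advance -1; mR−mL=20/9 → turn +1·90°
n=2: pose=(1,-1,E); sL=2, sR=25/8; mL=-33/8, mR=-41/16; mL+mR=-107/16 → advance -1; mR−mL=25/16 → turn +1·90°
n=3: pose=(0,-1,N); sL=200/137, sR=8/5; mL=-1596/685, mR=-1048/685; mL+mR=-2644/685 → advance -1; mR−mL=4/5 → turn +1·90°
n=4: pose=(0,-2,W); sL=100/37, sR=100/53; mL=-6350/1961, mR=-4500/1961; mL+mR=-10850/1961 → advance -1; mR−mL=50/53 → turn +1·90°
n=5: pose=(1,-2,S); sL=200/37, sR=40/9; mL=-2380/333, mR=-1640/333; mL+mR=-1340/111 → advance -1; mR−mL=20/9 → turn +1·90°
n=6: pose=(1,-1,E); sL=2, sR=25/8; mL=-33/8, mR=-41/16; mL+mR=-107/16 → advance -1; mR−mL=25/16 → turn +1·90°

0 100/37 100/53 -6350/1961 -4500/1961 0 -2 W
1 200/37 40/9 -2380/333 -1640/333 1 -2 S
2 2 25/8 -33/8 -41/16 1 -1 E
3 200/137 8/5 -1596/685 -1048/685 0 -1 N
4 100/37 100/53 -6350/1961 -4500/1961 0 -2 W
5 200/37 40/9 -2380/333 -1640/333 1 -2 S
6 2 25/8 -33/8 -41/16 1 -1 E
final 0 -1 N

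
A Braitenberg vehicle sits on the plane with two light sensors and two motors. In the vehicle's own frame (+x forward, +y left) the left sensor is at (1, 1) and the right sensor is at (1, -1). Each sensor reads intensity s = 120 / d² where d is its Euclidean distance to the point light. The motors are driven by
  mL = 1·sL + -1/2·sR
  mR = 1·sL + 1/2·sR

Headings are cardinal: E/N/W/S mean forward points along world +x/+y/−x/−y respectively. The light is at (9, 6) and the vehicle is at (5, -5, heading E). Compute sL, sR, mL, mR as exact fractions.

120/109 40/51 3940/5559 8300/5559

left sensor world pos  = (6, -4); dL² = 109
right sensor world pos = (6, -6); dR² = 153
sL = 120/109 = 120/109
sR = 120/153 = 40/51
mL = 1·sL + -1/2·sR = 3940/5559
mR = 1·sL + 1/2·sR = 8300/5559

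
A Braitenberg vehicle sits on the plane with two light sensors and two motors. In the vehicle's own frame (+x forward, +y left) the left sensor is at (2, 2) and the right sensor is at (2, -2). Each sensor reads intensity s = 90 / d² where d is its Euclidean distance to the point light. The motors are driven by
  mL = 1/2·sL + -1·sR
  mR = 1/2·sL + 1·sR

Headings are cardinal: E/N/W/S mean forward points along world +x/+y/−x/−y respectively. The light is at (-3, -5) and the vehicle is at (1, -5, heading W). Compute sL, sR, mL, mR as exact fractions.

45/4 45/4 -45/8 135/8

left sensor world pos  = (-1, -7); dL² = 8
right sensor world pos = (-1, -3); dR² = 8
sL = 90/8 = 45/4
sR = 90/8 = 45/4
mL = 1/2·sL + -1·sR = -45/8
mR = 1/2·sL + 1·sR = 135/8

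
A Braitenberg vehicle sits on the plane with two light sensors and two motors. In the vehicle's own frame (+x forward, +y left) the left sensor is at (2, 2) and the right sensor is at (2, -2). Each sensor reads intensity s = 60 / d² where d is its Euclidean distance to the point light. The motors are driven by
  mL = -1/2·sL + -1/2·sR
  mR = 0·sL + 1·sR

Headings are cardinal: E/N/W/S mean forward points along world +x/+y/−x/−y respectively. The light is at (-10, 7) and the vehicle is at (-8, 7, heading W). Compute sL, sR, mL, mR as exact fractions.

15 15 -15 15

left sensor world pos  = (-10, 5); dL² = 4
right sensor world pos = (-10, 9); dR² = 4
sL = 60/4 = 15
sR = 60/4 = 15
mL = -1/2·sL + -1/2·sR = -15
mR = 0·sL + 1·sR = 15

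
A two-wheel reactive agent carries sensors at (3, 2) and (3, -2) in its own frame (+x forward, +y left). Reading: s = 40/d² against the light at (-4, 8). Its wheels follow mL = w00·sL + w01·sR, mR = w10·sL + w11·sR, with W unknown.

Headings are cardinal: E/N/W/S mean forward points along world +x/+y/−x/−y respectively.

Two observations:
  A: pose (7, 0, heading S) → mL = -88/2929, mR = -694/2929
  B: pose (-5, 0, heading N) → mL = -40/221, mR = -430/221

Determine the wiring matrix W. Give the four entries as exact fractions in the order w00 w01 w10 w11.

obs A: pose=(7,0,S) → sL=4/29, sR=20/101, mL=-88/2929, mR=-694/2929
obs B: pose=(-5,0,N) → sL=20/17, sR=20/13, mL=-40/221, mR=-430/221
sensor matrix S = [[4/29, 20/101], [20/17, 20/13]]; det S = -13440/647309
solve [mL_A; mL_B] = S·[w00; w01] and [mR_A; mR_B] = S·[w10; w11]:
  w00 = 1/2, w01 = -1/2, w10 = -1, w11 = -1/2

1/2 -1/2 -1 -1/2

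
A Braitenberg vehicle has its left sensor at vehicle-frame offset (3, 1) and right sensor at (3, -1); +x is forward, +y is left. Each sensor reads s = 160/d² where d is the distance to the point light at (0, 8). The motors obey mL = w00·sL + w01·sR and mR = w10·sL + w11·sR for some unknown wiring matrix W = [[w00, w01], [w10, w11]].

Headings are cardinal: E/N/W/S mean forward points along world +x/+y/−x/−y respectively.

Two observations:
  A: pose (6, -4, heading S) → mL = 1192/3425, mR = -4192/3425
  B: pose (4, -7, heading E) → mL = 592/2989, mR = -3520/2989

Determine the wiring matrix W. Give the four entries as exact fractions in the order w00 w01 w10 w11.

-1/2 1 -1 -1

obs A: pose=(6,-4,S) → sL=80/137, sR=16/25, mL=1192/3425, mR=-4192/3425
obs B: pose=(4,-7,E) → sL=32/49, sR=32/61, mL=592/2989, mR=-3520/2989
sensor matrix S = [[80/137, 16/25], [32/49, 32/61]]; det S = -1142784/10237325
solve [mL_A; mL_B] = S·[w00; w01] and [mR_A; mR_B] = S·[w10; w11]:
  w00 = -1/2, w01 = 1, w10 = -1, w11 = -1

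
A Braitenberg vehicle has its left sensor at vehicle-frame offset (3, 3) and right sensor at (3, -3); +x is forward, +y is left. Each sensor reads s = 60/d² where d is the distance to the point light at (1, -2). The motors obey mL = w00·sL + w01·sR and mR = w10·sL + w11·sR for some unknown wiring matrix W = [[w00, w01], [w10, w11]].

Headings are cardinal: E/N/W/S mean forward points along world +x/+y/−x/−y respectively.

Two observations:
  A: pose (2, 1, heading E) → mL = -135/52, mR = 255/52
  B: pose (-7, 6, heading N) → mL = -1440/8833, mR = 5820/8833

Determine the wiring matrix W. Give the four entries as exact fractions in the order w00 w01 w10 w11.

1 -1 1 1

obs A: pose=(2,1,E) → sL=15/13, sR=15/4, mL=-135/52, mR=255/52
obs B: pose=(-7,6,N) → sL=30/121, sR=30/73, mL=-1440/8833, mR=5820/8833
sensor matrix S = [[15/13, 15/4], [30/121, 30/73]]; det S = -104625/229658
solve [mL_A; mL_B] = S·[w00; w01] and [mR_A; mR_B] = S·[w10; w11]:
  w00 = 1, w01 = -1, w10 = 1, w11 = 1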